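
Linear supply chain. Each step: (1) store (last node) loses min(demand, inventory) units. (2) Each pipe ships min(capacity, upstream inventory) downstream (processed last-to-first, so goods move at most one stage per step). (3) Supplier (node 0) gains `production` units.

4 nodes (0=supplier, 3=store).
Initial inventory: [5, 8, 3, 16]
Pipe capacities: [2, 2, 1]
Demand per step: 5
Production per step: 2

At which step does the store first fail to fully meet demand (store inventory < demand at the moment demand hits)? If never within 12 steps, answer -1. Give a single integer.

Step 1: demand=5,sold=5 ship[2->3]=1 ship[1->2]=2 ship[0->1]=2 prod=2 -> [5 8 4 12]
Step 2: demand=5,sold=5 ship[2->3]=1 ship[1->2]=2 ship[0->1]=2 prod=2 -> [5 8 5 8]
Step 3: demand=5,sold=5 ship[2->3]=1 ship[1->2]=2 ship[0->1]=2 prod=2 -> [5 8 6 4]
Step 4: demand=5,sold=4 ship[2->3]=1 ship[1->2]=2 ship[0->1]=2 prod=2 -> [5 8 7 1]
Step 5: demand=5,sold=1 ship[2->3]=1 ship[1->2]=2 ship[0->1]=2 prod=2 -> [5 8 8 1]
Step 6: demand=5,sold=1 ship[2->3]=1 ship[1->2]=2 ship[0->1]=2 prod=2 -> [5 8 9 1]
Step 7: demand=5,sold=1 ship[2->3]=1 ship[1->2]=2 ship[0->1]=2 prod=2 -> [5 8 10 1]
Step 8: demand=5,sold=1 ship[2->3]=1 ship[1->2]=2 ship[0->1]=2 prod=2 -> [5 8 11 1]
Step 9: demand=5,sold=1 ship[2->3]=1 ship[1->2]=2 ship[0->1]=2 prod=2 -> [5 8 12 1]
Step 10: demand=5,sold=1 ship[2->3]=1 ship[1->2]=2 ship[0->1]=2 prod=2 -> [5 8 13 1]
Step 11: demand=5,sold=1 ship[2->3]=1 ship[1->2]=2 ship[0->1]=2 prod=2 -> [5 8 14 1]
Step 12: demand=5,sold=1 ship[2->3]=1 ship[1->2]=2 ship[0->1]=2 prod=2 -> [5 8 15 1]
First stockout at step 4

4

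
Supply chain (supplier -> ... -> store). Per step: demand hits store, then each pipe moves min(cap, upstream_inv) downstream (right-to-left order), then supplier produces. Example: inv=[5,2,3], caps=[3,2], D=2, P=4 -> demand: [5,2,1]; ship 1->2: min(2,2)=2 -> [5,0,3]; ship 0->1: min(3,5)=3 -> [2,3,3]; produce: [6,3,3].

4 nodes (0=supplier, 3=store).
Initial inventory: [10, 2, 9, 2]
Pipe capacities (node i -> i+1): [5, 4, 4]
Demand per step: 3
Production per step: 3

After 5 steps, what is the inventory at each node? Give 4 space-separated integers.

Step 1: demand=3,sold=2 ship[2->3]=4 ship[1->2]=2 ship[0->1]=5 prod=3 -> inv=[8 5 7 4]
Step 2: demand=3,sold=3 ship[2->3]=4 ship[1->2]=4 ship[0->1]=5 prod=3 -> inv=[6 6 7 5]
Step 3: demand=3,sold=3 ship[2->3]=4 ship[1->2]=4 ship[0->1]=5 prod=3 -> inv=[4 7 7 6]
Step 4: demand=3,sold=3 ship[2->3]=4 ship[1->2]=4 ship[0->1]=4 prod=3 -> inv=[3 7 7 7]
Step 5: demand=3,sold=3 ship[2->3]=4 ship[1->2]=4 ship[0->1]=3 prod=3 -> inv=[3 6 7 8]

3 6 7 8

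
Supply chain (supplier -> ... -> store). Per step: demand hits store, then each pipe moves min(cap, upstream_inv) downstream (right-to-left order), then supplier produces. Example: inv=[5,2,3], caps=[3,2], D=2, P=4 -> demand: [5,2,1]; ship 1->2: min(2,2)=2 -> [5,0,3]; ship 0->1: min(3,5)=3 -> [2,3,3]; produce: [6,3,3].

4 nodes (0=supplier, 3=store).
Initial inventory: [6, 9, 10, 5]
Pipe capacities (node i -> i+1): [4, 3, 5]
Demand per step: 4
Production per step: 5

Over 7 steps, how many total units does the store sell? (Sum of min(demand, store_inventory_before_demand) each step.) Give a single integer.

Answer: 28

Derivation:
Step 1: sold=4 (running total=4) -> [7 10 8 6]
Step 2: sold=4 (running total=8) -> [8 11 6 7]
Step 3: sold=4 (running total=12) -> [9 12 4 8]
Step 4: sold=4 (running total=16) -> [10 13 3 8]
Step 5: sold=4 (running total=20) -> [11 14 3 7]
Step 6: sold=4 (running total=24) -> [12 15 3 6]
Step 7: sold=4 (running total=28) -> [13 16 3 5]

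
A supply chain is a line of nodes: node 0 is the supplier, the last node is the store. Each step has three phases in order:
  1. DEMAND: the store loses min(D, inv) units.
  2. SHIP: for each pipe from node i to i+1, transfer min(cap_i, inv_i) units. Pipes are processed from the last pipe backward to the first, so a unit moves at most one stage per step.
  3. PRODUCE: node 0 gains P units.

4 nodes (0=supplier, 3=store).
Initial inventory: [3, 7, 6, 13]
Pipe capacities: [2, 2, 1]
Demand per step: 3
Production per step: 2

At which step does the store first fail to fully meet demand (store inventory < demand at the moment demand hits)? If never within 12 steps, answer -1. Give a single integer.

Step 1: demand=3,sold=3 ship[2->3]=1 ship[1->2]=2 ship[0->1]=2 prod=2 -> [3 7 7 11]
Step 2: demand=3,sold=3 ship[2->3]=1 ship[1->2]=2 ship[0->1]=2 prod=2 -> [3 7 8 9]
Step 3: demand=3,sold=3 ship[2->3]=1 ship[1->2]=2 ship[0->1]=2 prod=2 -> [3 7 9 7]
Step 4: demand=3,sold=3 ship[2->3]=1 ship[1->2]=2 ship[0->1]=2 prod=2 -> [3 7 10 5]
Step 5: demand=3,sold=3 ship[2->3]=1 ship[1->2]=2 ship[0->1]=2 prod=2 -> [3 7 11 3]
Step 6: demand=3,sold=3 ship[2->3]=1 ship[1->2]=2 ship[0->1]=2 prod=2 -> [3 7 12 1]
Step 7: demand=3,sold=1 ship[2->3]=1 ship[1->2]=2 ship[0->1]=2 prod=2 -> [3 7 13 1]
Step 8: demand=3,sold=1 ship[2->3]=1 ship[1->2]=2 ship[0->1]=2 prod=2 -> [3 7 14 1]
Step 9: demand=3,sold=1 ship[2->3]=1 ship[1->2]=2 ship[0->1]=2 prod=2 -> [3 7 15 1]
Step 10: demand=3,sold=1 ship[2->3]=1 ship[1->2]=2 ship[0->1]=2 prod=2 -> [3 7 16 1]
Step 11: demand=3,sold=1 ship[2->3]=1 ship[1->2]=2 ship[0->1]=2 prod=2 -> [3 7 17 1]
Step 12: demand=3,sold=1 ship[2->3]=1 ship[1->2]=2 ship[0->1]=2 prod=2 -> [3 7 18 1]
First stockout at step 7

7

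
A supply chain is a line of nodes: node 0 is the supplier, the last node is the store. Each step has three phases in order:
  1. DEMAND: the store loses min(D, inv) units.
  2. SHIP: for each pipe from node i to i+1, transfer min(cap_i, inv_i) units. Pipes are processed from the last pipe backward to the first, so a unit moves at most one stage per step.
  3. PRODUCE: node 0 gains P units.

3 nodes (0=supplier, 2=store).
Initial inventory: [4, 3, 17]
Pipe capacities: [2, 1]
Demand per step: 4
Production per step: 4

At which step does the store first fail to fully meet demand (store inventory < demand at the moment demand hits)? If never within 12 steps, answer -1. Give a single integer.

Step 1: demand=4,sold=4 ship[1->2]=1 ship[0->1]=2 prod=4 -> [6 4 14]
Step 2: demand=4,sold=4 ship[1->2]=1 ship[0->1]=2 prod=4 -> [8 5 11]
Step 3: demand=4,sold=4 ship[1->2]=1 ship[0->1]=2 prod=4 -> [10 6 8]
Step 4: demand=4,sold=4 ship[1->2]=1 ship[0->1]=2 prod=4 -> [12 7 5]
Step 5: demand=4,sold=4 ship[1->2]=1 ship[0->1]=2 prod=4 -> [14 8 2]
Step 6: demand=4,sold=2 ship[1->2]=1 ship[0->1]=2 prod=4 -> [16 9 1]
Step 7: demand=4,sold=1 ship[1->2]=1 ship[0->1]=2 prod=4 -> [18 10 1]
Step 8: demand=4,sold=1 ship[1->2]=1 ship[0->1]=2 prod=4 -> [20 11 1]
Step 9: demand=4,sold=1 ship[1->2]=1 ship[0->1]=2 prod=4 -> [22 12 1]
Step 10: demand=4,sold=1 ship[1->2]=1 ship[0->1]=2 prod=4 -> [24 13 1]
Step 11: demand=4,sold=1 ship[1->2]=1 ship[0->1]=2 prod=4 -> [26 14 1]
Step 12: demand=4,sold=1 ship[1->2]=1 ship[0->1]=2 prod=4 -> [28 15 1]
First stockout at step 6

6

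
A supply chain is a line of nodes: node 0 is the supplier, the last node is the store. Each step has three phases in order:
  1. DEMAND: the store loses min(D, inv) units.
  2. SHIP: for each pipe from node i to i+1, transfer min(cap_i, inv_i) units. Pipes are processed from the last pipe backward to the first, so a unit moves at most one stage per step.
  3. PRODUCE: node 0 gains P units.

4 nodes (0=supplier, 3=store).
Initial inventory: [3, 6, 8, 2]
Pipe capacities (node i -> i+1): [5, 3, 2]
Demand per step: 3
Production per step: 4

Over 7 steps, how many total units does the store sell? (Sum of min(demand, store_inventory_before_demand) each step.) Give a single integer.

Answer: 14

Derivation:
Step 1: sold=2 (running total=2) -> [4 6 9 2]
Step 2: sold=2 (running total=4) -> [4 7 10 2]
Step 3: sold=2 (running total=6) -> [4 8 11 2]
Step 4: sold=2 (running total=8) -> [4 9 12 2]
Step 5: sold=2 (running total=10) -> [4 10 13 2]
Step 6: sold=2 (running total=12) -> [4 11 14 2]
Step 7: sold=2 (running total=14) -> [4 12 15 2]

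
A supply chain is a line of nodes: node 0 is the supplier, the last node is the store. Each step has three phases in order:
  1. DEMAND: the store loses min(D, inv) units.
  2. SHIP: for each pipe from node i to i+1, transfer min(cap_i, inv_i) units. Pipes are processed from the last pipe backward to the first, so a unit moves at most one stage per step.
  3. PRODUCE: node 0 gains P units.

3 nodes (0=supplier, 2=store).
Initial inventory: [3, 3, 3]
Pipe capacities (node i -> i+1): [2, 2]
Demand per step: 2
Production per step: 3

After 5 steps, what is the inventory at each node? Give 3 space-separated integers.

Step 1: demand=2,sold=2 ship[1->2]=2 ship[0->1]=2 prod=3 -> inv=[4 3 3]
Step 2: demand=2,sold=2 ship[1->2]=2 ship[0->1]=2 prod=3 -> inv=[5 3 3]
Step 3: demand=2,sold=2 ship[1->2]=2 ship[0->1]=2 prod=3 -> inv=[6 3 3]
Step 4: demand=2,sold=2 ship[1->2]=2 ship[0->1]=2 prod=3 -> inv=[7 3 3]
Step 5: demand=2,sold=2 ship[1->2]=2 ship[0->1]=2 prod=3 -> inv=[8 3 3]

8 3 3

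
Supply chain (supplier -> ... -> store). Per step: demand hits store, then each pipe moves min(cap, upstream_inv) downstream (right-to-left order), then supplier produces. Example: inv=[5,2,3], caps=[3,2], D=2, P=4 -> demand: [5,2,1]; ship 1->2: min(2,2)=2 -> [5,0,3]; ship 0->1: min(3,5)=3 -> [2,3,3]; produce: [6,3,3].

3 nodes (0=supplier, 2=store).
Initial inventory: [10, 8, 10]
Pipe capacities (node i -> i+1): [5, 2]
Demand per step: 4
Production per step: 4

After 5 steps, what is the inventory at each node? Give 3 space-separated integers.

Step 1: demand=4,sold=4 ship[1->2]=2 ship[0->1]=5 prod=4 -> inv=[9 11 8]
Step 2: demand=4,sold=4 ship[1->2]=2 ship[0->1]=5 prod=4 -> inv=[8 14 6]
Step 3: demand=4,sold=4 ship[1->2]=2 ship[0->1]=5 prod=4 -> inv=[7 17 4]
Step 4: demand=4,sold=4 ship[1->2]=2 ship[0->1]=5 prod=4 -> inv=[6 20 2]
Step 5: demand=4,sold=2 ship[1->2]=2 ship[0->1]=5 prod=4 -> inv=[5 23 2]

5 23 2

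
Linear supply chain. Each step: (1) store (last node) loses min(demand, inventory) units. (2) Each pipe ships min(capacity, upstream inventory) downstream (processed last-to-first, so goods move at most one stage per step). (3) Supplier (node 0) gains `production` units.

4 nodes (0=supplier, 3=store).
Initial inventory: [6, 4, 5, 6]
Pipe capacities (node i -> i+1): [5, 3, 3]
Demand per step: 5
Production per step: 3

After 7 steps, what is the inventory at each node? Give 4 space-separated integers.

Step 1: demand=5,sold=5 ship[2->3]=3 ship[1->2]=3 ship[0->1]=5 prod=3 -> inv=[4 6 5 4]
Step 2: demand=5,sold=4 ship[2->3]=3 ship[1->2]=3 ship[0->1]=4 prod=3 -> inv=[3 7 5 3]
Step 3: demand=5,sold=3 ship[2->3]=3 ship[1->2]=3 ship[0->1]=3 prod=3 -> inv=[3 7 5 3]
Step 4: demand=5,sold=3 ship[2->3]=3 ship[1->2]=3 ship[0->1]=3 prod=3 -> inv=[3 7 5 3]
Step 5: demand=5,sold=3 ship[2->3]=3 ship[1->2]=3 ship[0->1]=3 prod=3 -> inv=[3 7 5 3]
Step 6: demand=5,sold=3 ship[2->3]=3 ship[1->2]=3 ship[0->1]=3 prod=3 -> inv=[3 7 5 3]
Step 7: demand=5,sold=3 ship[2->3]=3 ship[1->2]=3 ship[0->1]=3 prod=3 -> inv=[3 7 5 3]

3 7 5 3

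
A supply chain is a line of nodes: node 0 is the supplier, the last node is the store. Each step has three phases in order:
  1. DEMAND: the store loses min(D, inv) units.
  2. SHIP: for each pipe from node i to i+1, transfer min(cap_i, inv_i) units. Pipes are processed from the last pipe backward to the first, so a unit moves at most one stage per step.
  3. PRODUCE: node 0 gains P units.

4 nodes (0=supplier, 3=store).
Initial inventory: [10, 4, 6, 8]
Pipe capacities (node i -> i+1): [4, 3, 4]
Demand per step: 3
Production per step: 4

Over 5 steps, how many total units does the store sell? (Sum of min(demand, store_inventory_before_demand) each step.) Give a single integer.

Step 1: sold=3 (running total=3) -> [10 5 5 9]
Step 2: sold=3 (running total=6) -> [10 6 4 10]
Step 3: sold=3 (running total=9) -> [10 7 3 11]
Step 4: sold=3 (running total=12) -> [10 8 3 11]
Step 5: sold=3 (running total=15) -> [10 9 3 11]

Answer: 15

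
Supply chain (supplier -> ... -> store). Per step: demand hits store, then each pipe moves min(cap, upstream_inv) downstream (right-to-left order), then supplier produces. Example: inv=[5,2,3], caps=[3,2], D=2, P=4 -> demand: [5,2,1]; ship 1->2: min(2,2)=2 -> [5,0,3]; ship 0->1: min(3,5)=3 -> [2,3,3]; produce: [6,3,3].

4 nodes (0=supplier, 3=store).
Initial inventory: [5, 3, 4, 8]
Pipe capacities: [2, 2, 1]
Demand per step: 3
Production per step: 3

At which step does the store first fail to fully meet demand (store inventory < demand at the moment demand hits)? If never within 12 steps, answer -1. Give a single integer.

Step 1: demand=3,sold=3 ship[2->3]=1 ship[1->2]=2 ship[0->1]=2 prod=3 -> [6 3 5 6]
Step 2: demand=3,sold=3 ship[2->3]=1 ship[1->2]=2 ship[0->1]=2 prod=3 -> [7 3 6 4]
Step 3: demand=3,sold=3 ship[2->3]=1 ship[1->2]=2 ship[0->1]=2 prod=3 -> [8 3 7 2]
Step 4: demand=3,sold=2 ship[2->3]=1 ship[1->2]=2 ship[0->1]=2 prod=3 -> [9 3 8 1]
Step 5: demand=3,sold=1 ship[2->3]=1 ship[1->2]=2 ship[0->1]=2 prod=3 -> [10 3 9 1]
Step 6: demand=3,sold=1 ship[2->3]=1 ship[1->2]=2 ship[0->1]=2 prod=3 -> [11 3 10 1]
Step 7: demand=3,sold=1 ship[2->3]=1 ship[1->2]=2 ship[0->1]=2 prod=3 -> [12 3 11 1]
Step 8: demand=3,sold=1 ship[2->3]=1 ship[1->2]=2 ship[0->1]=2 prod=3 -> [13 3 12 1]
Step 9: demand=3,sold=1 ship[2->3]=1 ship[1->2]=2 ship[0->1]=2 prod=3 -> [14 3 13 1]
Step 10: demand=3,sold=1 ship[2->3]=1 ship[1->2]=2 ship[0->1]=2 prod=3 -> [15 3 14 1]
Step 11: demand=3,sold=1 ship[2->3]=1 ship[1->2]=2 ship[0->1]=2 prod=3 -> [16 3 15 1]
Step 12: demand=3,sold=1 ship[2->3]=1 ship[1->2]=2 ship[0->1]=2 prod=3 -> [17 3 16 1]
First stockout at step 4

4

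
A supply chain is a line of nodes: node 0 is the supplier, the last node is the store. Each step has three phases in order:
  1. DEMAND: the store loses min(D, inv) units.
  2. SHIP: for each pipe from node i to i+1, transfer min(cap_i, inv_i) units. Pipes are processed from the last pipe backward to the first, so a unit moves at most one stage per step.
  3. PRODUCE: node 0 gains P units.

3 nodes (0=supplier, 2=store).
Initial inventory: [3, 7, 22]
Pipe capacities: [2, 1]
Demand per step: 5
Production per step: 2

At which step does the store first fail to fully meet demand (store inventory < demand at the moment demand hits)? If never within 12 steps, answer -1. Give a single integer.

Step 1: demand=5,sold=5 ship[1->2]=1 ship[0->1]=2 prod=2 -> [3 8 18]
Step 2: demand=5,sold=5 ship[1->2]=1 ship[0->1]=2 prod=2 -> [3 9 14]
Step 3: demand=5,sold=5 ship[1->2]=1 ship[0->1]=2 prod=2 -> [3 10 10]
Step 4: demand=5,sold=5 ship[1->2]=1 ship[0->1]=2 prod=2 -> [3 11 6]
Step 5: demand=5,sold=5 ship[1->2]=1 ship[0->1]=2 prod=2 -> [3 12 2]
Step 6: demand=5,sold=2 ship[1->2]=1 ship[0->1]=2 prod=2 -> [3 13 1]
Step 7: demand=5,sold=1 ship[1->2]=1 ship[0->1]=2 prod=2 -> [3 14 1]
Step 8: demand=5,sold=1 ship[1->2]=1 ship[0->1]=2 prod=2 -> [3 15 1]
Step 9: demand=5,sold=1 ship[1->2]=1 ship[0->1]=2 prod=2 -> [3 16 1]
Step 10: demand=5,sold=1 ship[1->2]=1 ship[0->1]=2 prod=2 -> [3 17 1]
Step 11: demand=5,sold=1 ship[1->2]=1 ship[0->1]=2 prod=2 -> [3 18 1]
Step 12: demand=5,sold=1 ship[1->2]=1 ship[0->1]=2 prod=2 -> [3 19 1]
First stockout at step 6

6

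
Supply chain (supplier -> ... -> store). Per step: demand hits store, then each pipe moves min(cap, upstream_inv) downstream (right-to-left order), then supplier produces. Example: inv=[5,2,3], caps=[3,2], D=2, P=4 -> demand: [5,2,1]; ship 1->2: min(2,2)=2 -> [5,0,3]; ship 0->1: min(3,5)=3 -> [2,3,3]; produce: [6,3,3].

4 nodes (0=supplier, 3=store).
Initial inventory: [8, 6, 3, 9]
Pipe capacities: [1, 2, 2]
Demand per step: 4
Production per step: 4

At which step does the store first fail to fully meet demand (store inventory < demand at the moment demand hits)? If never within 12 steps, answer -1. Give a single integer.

Step 1: demand=4,sold=4 ship[2->3]=2 ship[1->2]=2 ship[0->1]=1 prod=4 -> [11 5 3 7]
Step 2: demand=4,sold=4 ship[2->3]=2 ship[1->2]=2 ship[0->1]=1 prod=4 -> [14 4 3 5]
Step 3: demand=4,sold=4 ship[2->3]=2 ship[1->2]=2 ship[0->1]=1 prod=4 -> [17 3 3 3]
Step 4: demand=4,sold=3 ship[2->3]=2 ship[1->2]=2 ship[0->1]=1 prod=4 -> [20 2 3 2]
Step 5: demand=4,sold=2 ship[2->3]=2 ship[1->2]=2 ship[0->1]=1 prod=4 -> [23 1 3 2]
Step 6: demand=4,sold=2 ship[2->3]=2 ship[1->2]=1 ship[0->1]=1 prod=4 -> [26 1 2 2]
Step 7: demand=4,sold=2 ship[2->3]=2 ship[1->2]=1 ship[0->1]=1 prod=4 -> [29 1 1 2]
Step 8: demand=4,sold=2 ship[2->3]=1 ship[1->2]=1 ship[0->1]=1 prod=4 -> [32 1 1 1]
Step 9: demand=4,sold=1 ship[2->3]=1 ship[1->2]=1 ship[0->1]=1 prod=4 -> [35 1 1 1]
Step 10: demand=4,sold=1 ship[2->3]=1 ship[1->2]=1 ship[0->1]=1 prod=4 -> [38 1 1 1]
Step 11: demand=4,sold=1 ship[2->3]=1 ship[1->2]=1 ship[0->1]=1 prod=4 -> [41 1 1 1]
Step 12: demand=4,sold=1 ship[2->3]=1 ship[1->2]=1 ship[0->1]=1 prod=4 -> [44 1 1 1]
First stockout at step 4

4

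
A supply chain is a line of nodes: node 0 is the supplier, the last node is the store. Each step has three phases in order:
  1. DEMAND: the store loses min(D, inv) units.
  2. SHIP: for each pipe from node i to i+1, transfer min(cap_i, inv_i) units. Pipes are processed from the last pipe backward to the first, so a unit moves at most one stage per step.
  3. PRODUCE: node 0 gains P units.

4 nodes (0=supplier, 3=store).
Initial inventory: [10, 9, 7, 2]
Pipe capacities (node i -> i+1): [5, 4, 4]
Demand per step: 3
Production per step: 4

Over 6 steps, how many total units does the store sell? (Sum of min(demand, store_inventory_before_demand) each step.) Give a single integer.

Step 1: sold=2 (running total=2) -> [9 10 7 4]
Step 2: sold=3 (running total=5) -> [8 11 7 5]
Step 3: sold=3 (running total=8) -> [7 12 7 6]
Step 4: sold=3 (running total=11) -> [6 13 7 7]
Step 5: sold=3 (running total=14) -> [5 14 7 8]
Step 6: sold=3 (running total=17) -> [4 15 7 9]

Answer: 17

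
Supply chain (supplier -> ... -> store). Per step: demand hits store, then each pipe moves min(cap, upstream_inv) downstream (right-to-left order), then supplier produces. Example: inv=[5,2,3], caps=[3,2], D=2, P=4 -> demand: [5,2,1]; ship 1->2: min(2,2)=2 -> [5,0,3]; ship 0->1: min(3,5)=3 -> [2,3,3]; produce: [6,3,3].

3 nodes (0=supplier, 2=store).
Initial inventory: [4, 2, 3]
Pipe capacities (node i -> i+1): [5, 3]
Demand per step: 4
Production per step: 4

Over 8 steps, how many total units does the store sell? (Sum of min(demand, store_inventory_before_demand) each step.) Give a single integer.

Answer: 23

Derivation:
Step 1: sold=3 (running total=3) -> [4 4 2]
Step 2: sold=2 (running total=5) -> [4 5 3]
Step 3: sold=3 (running total=8) -> [4 6 3]
Step 4: sold=3 (running total=11) -> [4 7 3]
Step 5: sold=3 (running total=14) -> [4 8 3]
Step 6: sold=3 (running total=17) -> [4 9 3]
Step 7: sold=3 (running total=20) -> [4 10 3]
Step 8: sold=3 (running total=23) -> [4 11 3]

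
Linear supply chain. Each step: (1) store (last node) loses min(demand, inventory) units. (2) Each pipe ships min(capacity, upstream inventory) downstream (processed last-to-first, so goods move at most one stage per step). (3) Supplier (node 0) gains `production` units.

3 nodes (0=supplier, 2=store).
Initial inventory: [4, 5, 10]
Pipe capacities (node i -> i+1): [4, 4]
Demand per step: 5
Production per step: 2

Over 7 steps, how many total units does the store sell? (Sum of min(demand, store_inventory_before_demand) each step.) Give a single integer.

Answer: 27

Derivation:
Step 1: sold=5 (running total=5) -> [2 5 9]
Step 2: sold=5 (running total=10) -> [2 3 8]
Step 3: sold=5 (running total=15) -> [2 2 6]
Step 4: sold=5 (running total=20) -> [2 2 3]
Step 5: sold=3 (running total=23) -> [2 2 2]
Step 6: sold=2 (running total=25) -> [2 2 2]
Step 7: sold=2 (running total=27) -> [2 2 2]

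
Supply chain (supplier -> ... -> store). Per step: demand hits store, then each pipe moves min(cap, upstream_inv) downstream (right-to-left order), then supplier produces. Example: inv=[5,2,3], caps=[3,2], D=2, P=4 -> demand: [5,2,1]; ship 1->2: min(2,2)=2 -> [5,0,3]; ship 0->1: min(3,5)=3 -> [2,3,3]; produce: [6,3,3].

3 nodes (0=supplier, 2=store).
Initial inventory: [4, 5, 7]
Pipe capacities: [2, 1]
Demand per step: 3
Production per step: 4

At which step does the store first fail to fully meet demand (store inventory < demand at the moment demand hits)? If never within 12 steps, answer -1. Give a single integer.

Step 1: demand=3,sold=3 ship[1->2]=1 ship[0->1]=2 prod=4 -> [6 6 5]
Step 2: demand=3,sold=3 ship[1->2]=1 ship[0->1]=2 prod=4 -> [8 7 3]
Step 3: demand=3,sold=3 ship[1->2]=1 ship[0->1]=2 prod=4 -> [10 8 1]
Step 4: demand=3,sold=1 ship[1->2]=1 ship[0->1]=2 prod=4 -> [12 9 1]
Step 5: demand=3,sold=1 ship[1->2]=1 ship[0->1]=2 prod=4 -> [14 10 1]
Step 6: demand=3,sold=1 ship[1->2]=1 ship[0->1]=2 prod=4 -> [16 11 1]
Step 7: demand=3,sold=1 ship[1->2]=1 ship[0->1]=2 prod=4 -> [18 12 1]
Step 8: demand=3,sold=1 ship[1->2]=1 ship[0->1]=2 prod=4 -> [20 13 1]
Step 9: demand=3,sold=1 ship[1->2]=1 ship[0->1]=2 prod=4 -> [22 14 1]
Step 10: demand=3,sold=1 ship[1->2]=1 ship[0->1]=2 prod=4 -> [24 15 1]
Step 11: demand=3,sold=1 ship[1->2]=1 ship[0->1]=2 prod=4 -> [26 16 1]
Step 12: demand=3,sold=1 ship[1->2]=1 ship[0->1]=2 prod=4 -> [28 17 1]
First stockout at step 4

4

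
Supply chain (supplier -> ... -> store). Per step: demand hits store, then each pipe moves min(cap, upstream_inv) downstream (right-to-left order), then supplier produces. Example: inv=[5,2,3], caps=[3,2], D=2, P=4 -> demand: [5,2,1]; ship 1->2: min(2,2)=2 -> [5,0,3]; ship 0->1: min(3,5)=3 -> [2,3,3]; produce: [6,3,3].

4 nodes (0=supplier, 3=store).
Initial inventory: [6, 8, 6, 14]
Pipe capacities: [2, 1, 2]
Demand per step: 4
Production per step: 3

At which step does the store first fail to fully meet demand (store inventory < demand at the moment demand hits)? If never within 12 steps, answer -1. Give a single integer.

Step 1: demand=4,sold=4 ship[2->3]=2 ship[1->2]=1 ship[0->1]=2 prod=3 -> [7 9 5 12]
Step 2: demand=4,sold=4 ship[2->3]=2 ship[1->2]=1 ship[0->1]=2 prod=3 -> [8 10 4 10]
Step 3: demand=4,sold=4 ship[2->3]=2 ship[1->2]=1 ship[0->1]=2 prod=3 -> [9 11 3 8]
Step 4: demand=4,sold=4 ship[2->3]=2 ship[1->2]=1 ship[0->1]=2 prod=3 -> [10 12 2 6]
Step 5: demand=4,sold=4 ship[2->3]=2 ship[1->2]=1 ship[0->1]=2 prod=3 -> [11 13 1 4]
Step 6: demand=4,sold=4 ship[2->3]=1 ship[1->2]=1 ship[0->1]=2 prod=3 -> [12 14 1 1]
Step 7: demand=4,sold=1 ship[2->3]=1 ship[1->2]=1 ship[0->1]=2 prod=3 -> [13 15 1 1]
Step 8: demand=4,sold=1 ship[2->3]=1 ship[1->2]=1 ship[0->1]=2 prod=3 -> [14 16 1 1]
Step 9: demand=4,sold=1 ship[2->3]=1 ship[1->2]=1 ship[0->1]=2 prod=3 -> [15 17 1 1]
Step 10: demand=4,sold=1 ship[2->3]=1 ship[1->2]=1 ship[0->1]=2 prod=3 -> [16 18 1 1]
Step 11: demand=4,sold=1 ship[2->3]=1 ship[1->2]=1 ship[0->1]=2 prod=3 -> [17 19 1 1]
Step 12: demand=4,sold=1 ship[2->3]=1 ship[1->2]=1 ship[0->1]=2 prod=3 -> [18 20 1 1]
First stockout at step 7

7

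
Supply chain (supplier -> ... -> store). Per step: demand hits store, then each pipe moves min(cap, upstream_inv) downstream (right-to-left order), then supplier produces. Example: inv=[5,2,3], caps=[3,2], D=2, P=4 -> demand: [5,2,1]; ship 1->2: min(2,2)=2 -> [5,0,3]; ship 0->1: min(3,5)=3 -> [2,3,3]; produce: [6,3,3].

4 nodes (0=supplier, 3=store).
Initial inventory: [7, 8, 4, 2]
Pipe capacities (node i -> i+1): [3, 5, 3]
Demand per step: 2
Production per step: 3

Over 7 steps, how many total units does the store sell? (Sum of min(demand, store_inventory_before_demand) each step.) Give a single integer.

Step 1: sold=2 (running total=2) -> [7 6 6 3]
Step 2: sold=2 (running total=4) -> [7 4 8 4]
Step 3: sold=2 (running total=6) -> [7 3 9 5]
Step 4: sold=2 (running total=8) -> [7 3 9 6]
Step 5: sold=2 (running total=10) -> [7 3 9 7]
Step 6: sold=2 (running total=12) -> [7 3 9 8]
Step 7: sold=2 (running total=14) -> [7 3 9 9]

Answer: 14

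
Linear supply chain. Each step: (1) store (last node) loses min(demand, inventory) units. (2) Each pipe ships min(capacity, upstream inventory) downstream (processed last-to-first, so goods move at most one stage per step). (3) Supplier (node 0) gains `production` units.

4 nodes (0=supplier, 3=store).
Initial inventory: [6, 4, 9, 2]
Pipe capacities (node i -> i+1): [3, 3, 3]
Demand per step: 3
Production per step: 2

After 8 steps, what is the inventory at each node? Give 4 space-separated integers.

Step 1: demand=3,sold=2 ship[2->3]=3 ship[1->2]=3 ship[0->1]=3 prod=2 -> inv=[5 4 9 3]
Step 2: demand=3,sold=3 ship[2->3]=3 ship[1->2]=3 ship[0->1]=3 prod=2 -> inv=[4 4 9 3]
Step 3: demand=3,sold=3 ship[2->3]=3 ship[1->2]=3 ship[0->1]=3 prod=2 -> inv=[3 4 9 3]
Step 4: demand=3,sold=3 ship[2->3]=3 ship[1->2]=3 ship[0->1]=3 prod=2 -> inv=[2 4 9 3]
Step 5: demand=3,sold=3 ship[2->3]=3 ship[1->2]=3 ship[0->1]=2 prod=2 -> inv=[2 3 9 3]
Step 6: demand=3,sold=3 ship[2->3]=3 ship[1->2]=3 ship[0->1]=2 prod=2 -> inv=[2 2 9 3]
Step 7: demand=3,sold=3 ship[2->3]=3 ship[1->2]=2 ship[0->1]=2 prod=2 -> inv=[2 2 8 3]
Step 8: demand=3,sold=3 ship[2->3]=3 ship[1->2]=2 ship[0->1]=2 prod=2 -> inv=[2 2 7 3]

2 2 7 3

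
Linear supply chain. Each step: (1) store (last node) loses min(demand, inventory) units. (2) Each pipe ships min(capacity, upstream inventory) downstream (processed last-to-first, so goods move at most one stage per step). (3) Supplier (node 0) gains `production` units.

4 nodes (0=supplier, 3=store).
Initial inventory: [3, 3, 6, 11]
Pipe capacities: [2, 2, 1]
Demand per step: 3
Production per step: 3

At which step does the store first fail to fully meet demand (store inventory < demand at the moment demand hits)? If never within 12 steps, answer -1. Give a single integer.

Step 1: demand=3,sold=3 ship[2->3]=1 ship[1->2]=2 ship[0->1]=2 prod=3 -> [4 3 7 9]
Step 2: demand=3,sold=3 ship[2->3]=1 ship[1->2]=2 ship[0->1]=2 prod=3 -> [5 3 8 7]
Step 3: demand=3,sold=3 ship[2->3]=1 ship[1->2]=2 ship[0->1]=2 prod=3 -> [6 3 9 5]
Step 4: demand=3,sold=3 ship[2->3]=1 ship[1->2]=2 ship[0->1]=2 prod=3 -> [7 3 10 3]
Step 5: demand=3,sold=3 ship[2->3]=1 ship[1->2]=2 ship[0->1]=2 prod=3 -> [8 3 11 1]
Step 6: demand=3,sold=1 ship[2->3]=1 ship[1->2]=2 ship[0->1]=2 prod=3 -> [9 3 12 1]
Step 7: demand=3,sold=1 ship[2->3]=1 ship[1->2]=2 ship[0->1]=2 prod=3 -> [10 3 13 1]
Step 8: demand=3,sold=1 ship[2->3]=1 ship[1->2]=2 ship[0->1]=2 prod=3 -> [11 3 14 1]
Step 9: demand=3,sold=1 ship[2->3]=1 ship[1->2]=2 ship[0->1]=2 prod=3 -> [12 3 15 1]
Step 10: demand=3,sold=1 ship[2->3]=1 ship[1->2]=2 ship[0->1]=2 prod=3 -> [13 3 16 1]
Step 11: demand=3,sold=1 ship[2->3]=1 ship[1->2]=2 ship[0->1]=2 prod=3 -> [14 3 17 1]
Step 12: demand=3,sold=1 ship[2->3]=1 ship[1->2]=2 ship[0->1]=2 prod=3 -> [15 3 18 1]
First stockout at step 6

6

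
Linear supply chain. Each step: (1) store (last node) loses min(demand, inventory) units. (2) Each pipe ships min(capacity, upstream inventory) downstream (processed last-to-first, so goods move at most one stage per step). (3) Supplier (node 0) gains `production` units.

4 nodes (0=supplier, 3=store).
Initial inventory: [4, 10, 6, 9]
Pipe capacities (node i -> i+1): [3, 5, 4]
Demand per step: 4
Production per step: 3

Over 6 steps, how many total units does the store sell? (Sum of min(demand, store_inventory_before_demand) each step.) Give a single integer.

Step 1: sold=4 (running total=4) -> [4 8 7 9]
Step 2: sold=4 (running total=8) -> [4 6 8 9]
Step 3: sold=4 (running total=12) -> [4 4 9 9]
Step 4: sold=4 (running total=16) -> [4 3 9 9]
Step 5: sold=4 (running total=20) -> [4 3 8 9]
Step 6: sold=4 (running total=24) -> [4 3 7 9]

Answer: 24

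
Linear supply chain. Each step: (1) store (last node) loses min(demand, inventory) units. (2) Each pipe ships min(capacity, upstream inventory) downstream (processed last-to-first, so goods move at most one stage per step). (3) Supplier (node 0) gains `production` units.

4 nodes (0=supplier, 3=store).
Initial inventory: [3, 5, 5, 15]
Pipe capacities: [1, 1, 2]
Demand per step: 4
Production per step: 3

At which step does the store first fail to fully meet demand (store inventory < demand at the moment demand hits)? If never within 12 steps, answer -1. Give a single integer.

Step 1: demand=4,sold=4 ship[2->3]=2 ship[1->2]=1 ship[0->1]=1 prod=3 -> [5 5 4 13]
Step 2: demand=4,sold=4 ship[2->3]=2 ship[1->2]=1 ship[0->1]=1 prod=3 -> [7 5 3 11]
Step 3: demand=4,sold=4 ship[2->3]=2 ship[1->2]=1 ship[0->1]=1 prod=3 -> [9 5 2 9]
Step 4: demand=4,sold=4 ship[2->3]=2 ship[1->2]=1 ship[0->1]=1 prod=3 -> [11 5 1 7]
Step 5: demand=4,sold=4 ship[2->3]=1 ship[1->2]=1 ship[0->1]=1 prod=3 -> [13 5 1 4]
Step 6: demand=4,sold=4 ship[2->3]=1 ship[1->2]=1 ship[0->1]=1 prod=3 -> [15 5 1 1]
Step 7: demand=4,sold=1 ship[2->3]=1 ship[1->2]=1 ship[0->1]=1 prod=3 -> [17 5 1 1]
Step 8: demand=4,sold=1 ship[2->3]=1 ship[1->2]=1 ship[0->1]=1 prod=3 -> [19 5 1 1]
Step 9: demand=4,sold=1 ship[2->3]=1 ship[1->2]=1 ship[0->1]=1 prod=3 -> [21 5 1 1]
Step 10: demand=4,sold=1 ship[2->3]=1 ship[1->2]=1 ship[0->1]=1 prod=3 -> [23 5 1 1]
Step 11: demand=4,sold=1 ship[2->3]=1 ship[1->2]=1 ship[0->1]=1 prod=3 -> [25 5 1 1]
Step 12: demand=4,sold=1 ship[2->3]=1 ship[1->2]=1 ship[0->1]=1 prod=3 -> [27 5 1 1]
First stockout at step 7

7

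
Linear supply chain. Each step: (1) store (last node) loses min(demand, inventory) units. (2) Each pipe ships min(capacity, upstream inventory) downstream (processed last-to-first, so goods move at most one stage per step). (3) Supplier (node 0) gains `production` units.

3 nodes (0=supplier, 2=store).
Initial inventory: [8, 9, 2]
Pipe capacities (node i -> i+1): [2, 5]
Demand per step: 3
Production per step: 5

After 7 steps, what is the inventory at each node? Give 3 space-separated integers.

Step 1: demand=3,sold=2 ship[1->2]=5 ship[0->1]=2 prod=5 -> inv=[11 6 5]
Step 2: demand=3,sold=3 ship[1->2]=5 ship[0->1]=2 prod=5 -> inv=[14 3 7]
Step 3: demand=3,sold=3 ship[1->2]=3 ship[0->1]=2 prod=5 -> inv=[17 2 7]
Step 4: demand=3,sold=3 ship[1->2]=2 ship[0->1]=2 prod=5 -> inv=[20 2 6]
Step 5: demand=3,sold=3 ship[1->2]=2 ship[0->1]=2 prod=5 -> inv=[23 2 5]
Step 6: demand=3,sold=3 ship[1->2]=2 ship[0->1]=2 prod=5 -> inv=[26 2 4]
Step 7: demand=3,sold=3 ship[1->2]=2 ship[0->1]=2 prod=5 -> inv=[29 2 3]

29 2 3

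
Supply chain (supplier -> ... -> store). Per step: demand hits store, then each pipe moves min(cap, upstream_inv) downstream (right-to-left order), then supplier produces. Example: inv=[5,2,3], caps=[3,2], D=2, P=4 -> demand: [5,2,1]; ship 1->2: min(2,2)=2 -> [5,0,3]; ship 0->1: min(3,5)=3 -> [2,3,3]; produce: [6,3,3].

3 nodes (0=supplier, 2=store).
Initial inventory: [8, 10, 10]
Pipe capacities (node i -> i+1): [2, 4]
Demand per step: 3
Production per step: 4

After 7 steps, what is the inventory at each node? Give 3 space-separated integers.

Step 1: demand=3,sold=3 ship[1->2]=4 ship[0->1]=2 prod=4 -> inv=[10 8 11]
Step 2: demand=3,sold=3 ship[1->2]=4 ship[0->1]=2 prod=4 -> inv=[12 6 12]
Step 3: demand=3,sold=3 ship[1->2]=4 ship[0->1]=2 prod=4 -> inv=[14 4 13]
Step 4: demand=3,sold=3 ship[1->2]=4 ship[0->1]=2 prod=4 -> inv=[16 2 14]
Step 5: demand=3,sold=3 ship[1->2]=2 ship[0->1]=2 prod=4 -> inv=[18 2 13]
Step 6: demand=3,sold=3 ship[1->2]=2 ship[0->1]=2 prod=4 -> inv=[20 2 12]
Step 7: demand=3,sold=3 ship[1->2]=2 ship[0->1]=2 prod=4 -> inv=[22 2 11]

22 2 11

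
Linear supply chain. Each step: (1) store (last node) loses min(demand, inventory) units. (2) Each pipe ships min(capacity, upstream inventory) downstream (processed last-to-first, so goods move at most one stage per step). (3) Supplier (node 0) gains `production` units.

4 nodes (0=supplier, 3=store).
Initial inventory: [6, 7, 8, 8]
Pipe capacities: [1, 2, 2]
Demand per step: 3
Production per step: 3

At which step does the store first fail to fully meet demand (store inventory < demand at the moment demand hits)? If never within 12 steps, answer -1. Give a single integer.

Step 1: demand=3,sold=3 ship[2->3]=2 ship[1->2]=2 ship[0->1]=1 prod=3 -> [8 6 8 7]
Step 2: demand=3,sold=3 ship[2->3]=2 ship[1->2]=2 ship[0->1]=1 prod=3 -> [10 5 8 6]
Step 3: demand=3,sold=3 ship[2->3]=2 ship[1->2]=2 ship[0->1]=1 prod=3 -> [12 4 8 5]
Step 4: demand=3,sold=3 ship[2->3]=2 ship[1->2]=2 ship[0->1]=1 prod=3 -> [14 3 8 4]
Step 5: demand=3,sold=3 ship[2->3]=2 ship[1->2]=2 ship[0->1]=1 prod=3 -> [16 2 8 3]
Step 6: demand=3,sold=3 ship[2->3]=2 ship[1->2]=2 ship[0->1]=1 prod=3 -> [18 1 8 2]
Step 7: demand=3,sold=2 ship[2->3]=2 ship[1->2]=1 ship[0->1]=1 prod=3 -> [20 1 7 2]
Step 8: demand=3,sold=2 ship[2->3]=2 ship[1->2]=1 ship[0->1]=1 prod=3 -> [22 1 6 2]
Step 9: demand=3,sold=2 ship[2->3]=2 ship[1->2]=1 ship[0->1]=1 prod=3 -> [24 1 5 2]
Step 10: demand=3,sold=2 ship[2->3]=2 ship[1->2]=1 ship[0->1]=1 prod=3 -> [26 1 4 2]
Step 11: demand=3,sold=2 ship[2->3]=2 ship[1->2]=1 ship[0->1]=1 prod=3 -> [28 1 3 2]
Step 12: demand=3,sold=2 ship[2->3]=2 ship[1->2]=1 ship[0->1]=1 prod=3 -> [30 1 2 2]
First stockout at step 7

7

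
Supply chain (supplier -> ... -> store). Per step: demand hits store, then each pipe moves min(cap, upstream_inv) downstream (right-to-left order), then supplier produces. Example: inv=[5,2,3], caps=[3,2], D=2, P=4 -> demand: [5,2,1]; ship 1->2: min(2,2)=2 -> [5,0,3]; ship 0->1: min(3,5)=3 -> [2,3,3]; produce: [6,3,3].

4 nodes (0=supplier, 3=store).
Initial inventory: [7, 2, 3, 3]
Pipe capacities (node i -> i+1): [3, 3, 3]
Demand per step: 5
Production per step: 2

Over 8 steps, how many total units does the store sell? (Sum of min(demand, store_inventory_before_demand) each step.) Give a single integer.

Step 1: sold=3 (running total=3) -> [6 3 2 3]
Step 2: sold=3 (running total=6) -> [5 3 3 2]
Step 3: sold=2 (running total=8) -> [4 3 3 3]
Step 4: sold=3 (running total=11) -> [3 3 3 3]
Step 5: sold=3 (running total=14) -> [2 3 3 3]
Step 6: sold=3 (running total=17) -> [2 2 3 3]
Step 7: sold=3 (running total=20) -> [2 2 2 3]
Step 8: sold=3 (running total=23) -> [2 2 2 2]

Answer: 23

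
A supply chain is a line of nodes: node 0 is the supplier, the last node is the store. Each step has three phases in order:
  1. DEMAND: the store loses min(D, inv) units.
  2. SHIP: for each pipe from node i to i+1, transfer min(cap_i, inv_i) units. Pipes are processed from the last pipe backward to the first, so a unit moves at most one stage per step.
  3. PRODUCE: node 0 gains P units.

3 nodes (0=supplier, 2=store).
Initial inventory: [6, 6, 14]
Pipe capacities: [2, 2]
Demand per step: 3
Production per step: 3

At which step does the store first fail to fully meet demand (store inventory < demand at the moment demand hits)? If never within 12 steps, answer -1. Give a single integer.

Step 1: demand=3,sold=3 ship[1->2]=2 ship[0->1]=2 prod=3 -> [7 6 13]
Step 2: demand=3,sold=3 ship[1->2]=2 ship[0->1]=2 prod=3 -> [8 6 12]
Step 3: demand=3,sold=3 ship[1->2]=2 ship[0->1]=2 prod=3 -> [9 6 11]
Step 4: demand=3,sold=3 ship[1->2]=2 ship[0->1]=2 prod=3 -> [10 6 10]
Step 5: demand=3,sold=3 ship[1->2]=2 ship[0->1]=2 prod=3 -> [11 6 9]
Step 6: demand=3,sold=3 ship[1->2]=2 ship[0->1]=2 prod=3 -> [12 6 8]
Step 7: demand=3,sold=3 ship[1->2]=2 ship[0->1]=2 prod=3 -> [13 6 7]
Step 8: demand=3,sold=3 ship[1->2]=2 ship[0->1]=2 prod=3 -> [14 6 6]
Step 9: demand=3,sold=3 ship[1->2]=2 ship[0->1]=2 prod=3 -> [15 6 5]
Step 10: demand=3,sold=3 ship[1->2]=2 ship[0->1]=2 prod=3 -> [16 6 4]
Step 11: demand=3,sold=3 ship[1->2]=2 ship[0->1]=2 prod=3 -> [17 6 3]
Step 12: demand=3,sold=3 ship[1->2]=2 ship[0->1]=2 prod=3 -> [18 6 2]
No stockout in 12 steps

-1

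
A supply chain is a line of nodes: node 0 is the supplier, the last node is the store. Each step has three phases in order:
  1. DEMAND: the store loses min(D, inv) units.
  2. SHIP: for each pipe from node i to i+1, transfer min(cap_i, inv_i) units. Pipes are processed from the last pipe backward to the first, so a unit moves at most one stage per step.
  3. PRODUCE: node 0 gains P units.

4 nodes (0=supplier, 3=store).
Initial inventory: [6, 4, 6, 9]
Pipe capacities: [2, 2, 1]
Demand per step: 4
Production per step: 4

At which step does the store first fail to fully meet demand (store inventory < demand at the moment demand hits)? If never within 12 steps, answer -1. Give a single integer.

Step 1: demand=4,sold=4 ship[2->3]=1 ship[1->2]=2 ship[0->1]=2 prod=4 -> [8 4 7 6]
Step 2: demand=4,sold=4 ship[2->3]=1 ship[1->2]=2 ship[0->1]=2 prod=4 -> [10 4 8 3]
Step 3: demand=4,sold=3 ship[2->3]=1 ship[1->2]=2 ship[0->1]=2 prod=4 -> [12 4 9 1]
Step 4: demand=4,sold=1 ship[2->3]=1 ship[1->2]=2 ship[0->1]=2 prod=4 -> [14 4 10 1]
Step 5: demand=4,sold=1 ship[2->3]=1 ship[1->2]=2 ship[0->1]=2 prod=4 -> [16 4 11 1]
Step 6: demand=4,sold=1 ship[2->3]=1 ship[1->2]=2 ship[0->1]=2 prod=4 -> [18 4 12 1]
Step 7: demand=4,sold=1 ship[2->3]=1 ship[1->2]=2 ship[0->1]=2 prod=4 -> [20 4 13 1]
Step 8: demand=4,sold=1 ship[2->3]=1 ship[1->2]=2 ship[0->1]=2 prod=4 -> [22 4 14 1]
Step 9: demand=4,sold=1 ship[2->3]=1 ship[1->2]=2 ship[0->1]=2 prod=4 -> [24 4 15 1]
Step 10: demand=4,sold=1 ship[2->3]=1 ship[1->2]=2 ship[0->1]=2 prod=4 -> [26 4 16 1]
Step 11: demand=4,sold=1 ship[2->3]=1 ship[1->2]=2 ship[0->1]=2 prod=4 -> [28 4 17 1]
Step 12: demand=4,sold=1 ship[2->3]=1 ship[1->2]=2 ship[0->1]=2 prod=4 -> [30 4 18 1]
First stockout at step 3

3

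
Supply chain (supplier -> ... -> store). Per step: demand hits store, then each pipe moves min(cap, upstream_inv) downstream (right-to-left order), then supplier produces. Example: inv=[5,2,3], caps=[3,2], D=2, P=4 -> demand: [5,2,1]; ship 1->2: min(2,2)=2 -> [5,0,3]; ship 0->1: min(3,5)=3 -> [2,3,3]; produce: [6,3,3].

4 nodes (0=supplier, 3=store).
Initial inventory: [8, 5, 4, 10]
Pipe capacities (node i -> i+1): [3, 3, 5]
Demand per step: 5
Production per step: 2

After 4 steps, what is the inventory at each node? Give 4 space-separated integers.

Step 1: demand=5,sold=5 ship[2->3]=4 ship[1->2]=3 ship[0->1]=3 prod=2 -> inv=[7 5 3 9]
Step 2: demand=5,sold=5 ship[2->3]=3 ship[1->2]=3 ship[0->1]=3 prod=2 -> inv=[6 5 3 7]
Step 3: demand=5,sold=5 ship[2->3]=3 ship[1->2]=3 ship[0->1]=3 prod=2 -> inv=[5 5 3 5]
Step 4: demand=5,sold=5 ship[2->3]=3 ship[1->2]=3 ship[0->1]=3 prod=2 -> inv=[4 5 3 3]

4 5 3 3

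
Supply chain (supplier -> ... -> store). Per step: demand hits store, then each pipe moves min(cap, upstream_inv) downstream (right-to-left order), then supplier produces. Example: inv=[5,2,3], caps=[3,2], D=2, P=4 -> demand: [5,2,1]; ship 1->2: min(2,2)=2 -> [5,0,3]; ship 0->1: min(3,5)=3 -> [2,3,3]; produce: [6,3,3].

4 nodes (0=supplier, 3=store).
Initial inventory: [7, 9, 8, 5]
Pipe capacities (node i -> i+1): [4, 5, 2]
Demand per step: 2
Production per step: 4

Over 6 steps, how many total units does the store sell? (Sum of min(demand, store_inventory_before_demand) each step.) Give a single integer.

Answer: 12

Derivation:
Step 1: sold=2 (running total=2) -> [7 8 11 5]
Step 2: sold=2 (running total=4) -> [7 7 14 5]
Step 3: sold=2 (running total=6) -> [7 6 17 5]
Step 4: sold=2 (running total=8) -> [7 5 20 5]
Step 5: sold=2 (running total=10) -> [7 4 23 5]
Step 6: sold=2 (running total=12) -> [7 4 25 5]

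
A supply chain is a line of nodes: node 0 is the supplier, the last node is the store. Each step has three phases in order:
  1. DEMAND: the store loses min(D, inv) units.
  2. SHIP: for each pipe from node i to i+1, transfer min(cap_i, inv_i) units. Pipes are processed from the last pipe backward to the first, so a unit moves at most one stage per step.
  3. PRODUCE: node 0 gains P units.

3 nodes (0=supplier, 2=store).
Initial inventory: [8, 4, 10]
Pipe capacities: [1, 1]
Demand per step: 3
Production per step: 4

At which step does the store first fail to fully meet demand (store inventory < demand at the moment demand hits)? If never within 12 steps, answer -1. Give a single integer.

Step 1: demand=3,sold=3 ship[1->2]=1 ship[0->1]=1 prod=4 -> [11 4 8]
Step 2: demand=3,sold=3 ship[1->2]=1 ship[0->1]=1 prod=4 -> [14 4 6]
Step 3: demand=3,sold=3 ship[1->2]=1 ship[0->1]=1 prod=4 -> [17 4 4]
Step 4: demand=3,sold=3 ship[1->2]=1 ship[0->1]=1 prod=4 -> [20 4 2]
Step 5: demand=3,sold=2 ship[1->2]=1 ship[0->1]=1 prod=4 -> [23 4 1]
Step 6: demand=3,sold=1 ship[1->2]=1 ship[0->1]=1 prod=4 -> [26 4 1]
Step 7: demand=3,sold=1 ship[1->2]=1 ship[0->1]=1 prod=4 -> [29 4 1]
Step 8: demand=3,sold=1 ship[1->2]=1 ship[0->1]=1 prod=4 -> [32 4 1]
Step 9: demand=3,sold=1 ship[1->2]=1 ship[0->1]=1 prod=4 -> [35 4 1]
Step 10: demand=3,sold=1 ship[1->2]=1 ship[0->1]=1 prod=4 -> [38 4 1]
Step 11: demand=3,sold=1 ship[1->2]=1 ship[0->1]=1 prod=4 -> [41 4 1]
Step 12: demand=3,sold=1 ship[1->2]=1 ship[0->1]=1 prod=4 -> [44 4 1]
First stockout at step 5

5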